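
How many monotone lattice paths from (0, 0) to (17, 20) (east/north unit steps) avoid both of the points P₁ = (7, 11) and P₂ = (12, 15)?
Number of paths = 9595274166

Inclusion–exclusion. Total paths: C(37, 17) = 15905368710. Through P₁: C(18, 7)·C(19, 10) = 2939837472. Through P₂: C(27, 12)·C(10, 5) = 4380732720. Since P₁ is strictly southwest of P₂, a monotone path through both must visit P₁ then P₂; paths through both = C(18, 7)·C(9, 5)·C(10, 5) = 1010475648. Avoid both = 15905368710 − 2939837472 − 4380732720 + 1010475648 = 9595274166.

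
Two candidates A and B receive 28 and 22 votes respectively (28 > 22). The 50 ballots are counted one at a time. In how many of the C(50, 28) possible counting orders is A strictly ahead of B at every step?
Strict-lead orderings = 10649977831752

Total orderings of the 50 votes with 28 for A: C(50, 28) = 88749815264600. By the Bertrand ballot formula (Cycle Lemma / reflection principle), the number of orderings in which A is strictly ahead of B throughout is (p − q)/(p + q) · C(p + q, p) = (28 − 22)/(28 + 22) · 88749815264600 = 10649977831752.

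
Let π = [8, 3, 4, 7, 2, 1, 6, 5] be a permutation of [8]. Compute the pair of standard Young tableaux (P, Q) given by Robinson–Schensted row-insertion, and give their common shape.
P = [1, 4, 5] / [2, 6] / [3, 7] / [8];  Q = [1, 3, 4] / [2, 7] / [5, 8] / [6];  common shape = (3, 2, 2, 1)

Row-insert the values π_1, π_2, … into P one at a time, bumping the leftmost entry strictly greater than the inserted value down to the next row. The recording tableau Q records, in position (i, j), the step at which that cell was added to P.
  Insert 8 (step 1): P = [8];  Q = [1]
  Insert 3 (step 2): P = [3] / [8];  Q = [1] / [2]
  Insert 4 (step 3): P = [3, 4] / [8];  Q = [1, 3] / [2]
  Insert 7 (step 4): P = [3, 4, 7] / [8];  Q = [1, 3, 4] / [2]
  Insert 2 (step 5): P = [2, 4, 7] / [3] / [8];  Q = [1, 3, 4] / [2] / [5]
  Insert 1 (step 6): P = [1, 4, 7] / [2] / [3] / [8];  Q = [1, 3, 4] / [2] / [5] / [6]
  Insert 6 (step 7): P = [1, 4, 6] / [2, 7] / [3] / [8];  Q = [1, 3, 4] / [2, 7] / [5] / [6]
  Insert 5 (step 8): P = [1, 4, 5] / [2, 6] / [3, 7] / [8];  Q = [1, 3, 4] / [2, 7] / [5, 8] / [6]
Final shape: (3, 2, 2, 1).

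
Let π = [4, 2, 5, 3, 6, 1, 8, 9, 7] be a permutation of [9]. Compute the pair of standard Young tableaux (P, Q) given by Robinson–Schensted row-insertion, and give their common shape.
P = [1, 3, 6, 7, 9] / [2, 5, 8] / [4];  Q = [1, 3, 5, 7, 8] / [2, 4, 9] / [6];  common shape = (5, 3, 1)

Row-insert the values π_1, π_2, … into P one at a time, bumping the leftmost entry strictly greater than the inserted value down to the next row. The recording tableau Q records, in position (i, j), the step at which that cell was added to P.
  Insert 4 (step 1): P = [4];  Q = [1]
  Insert 2 (step 2): P = [2] / [4];  Q = [1] / [2]
  Insert 5 (step 3): P = [2, 5] / [4];  Q = [1, 3] / [2]
  Insert 3 (step 4): P = [2, 3] / [4, 5];  Q = [1, 3] / [2, 4]
  Insert 6 (step 5): P = [2, 3, 6] / [4, 5];  Q = [1, 3, 5] / [2, 4]
  Insert 1 (step 6): P = [1, 3, 6] / [2, 5] / [4];  Q = [1, 3, 5] / [2, 4] / [6]
  Insert 8 (step 7): P = [1, 3, 6, 8] / [2, 5] / [4];  Q = [1, 3, 5, 7] / [2, 4] / [6]
  Insert 9 (step 8): P = [1, 3, 6, 8, 9] / [2, 5] / [4];  Q = [1, 3, 5, 7, 8] / [2, 4] / [6]
  Insert 7 (step 9): P = [1, 3, 6, 7, 9] / [2, 5, 8] / [4];  Q = [1, 3, 5, 7, 8] / [2, 4, 9] / [6]
Final shape: (5, 3, 1).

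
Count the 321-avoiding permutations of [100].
C_100 = 896519947090131496687170070074100632420837521538745909320

These 321-avoiding permutations are counted by the Catalan number C_n = (1/(n + 1)) · C(2n, n). For n = 100: C_100 = (1/101) · C(200, 100) = 90548514656103281165404177077484163874504589675413336841320/101 = 896519947090131496687170070074100632420837521538745909320.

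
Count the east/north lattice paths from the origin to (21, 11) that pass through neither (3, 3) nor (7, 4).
Number of paths = 71034580

Inclusion–exclusion. Total paths: C(32, 21) = 129024480. Through P₁: C(6, 3)·C(26, 18) = 31245500. Through P₂: C(11, 7)·C(21, 14) = 38372400. Since P₁ is strictly southwest of P₂, a monotone path through both must visit P₁ then P₂; paths through both = C(6, 3)·C(5, 4)·C(21, 14) = 11628000. Avoid both = 129024480 − 31245500 − 38372400 + 11628000 = 71034580.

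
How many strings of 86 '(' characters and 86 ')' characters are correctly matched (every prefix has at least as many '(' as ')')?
C_86 = 4180080073556524734514695828170907458428751314320

These balanced parentheses are counted by the Catalan number C_n = (1/(n + 1)) · C(2n, n). For n = 86: C_86 = (1/87) · C(172, 86) = 363666966399417651902778537050868948883301364345840/87 = 4180080073556524734514695828170907458428751314320.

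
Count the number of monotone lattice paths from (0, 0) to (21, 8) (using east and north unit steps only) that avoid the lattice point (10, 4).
Number of paths = 2925780

Total paths from (0, 0) to (21, 8): C(29, 21) = 4292145. Paths through (10, 4): (paths (0, 0) → (10, 4)) × (paths (10, 4) → (21, 8)) = C(14, 10) · C(15, 11) = 1001 · 1365 = 1366365. Avoidance count = 4292145 − 1366365 = 2925780.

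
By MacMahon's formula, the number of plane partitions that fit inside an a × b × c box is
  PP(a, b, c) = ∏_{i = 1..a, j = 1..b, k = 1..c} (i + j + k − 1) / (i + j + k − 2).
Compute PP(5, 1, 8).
PP(5, 1, 8) = 1287

Evaluate the triple product over i = 1..5, j = 1..1, k = 1..8. The factors are (2/1) · (3/2) · (4/3) · (5/4) · (6/5) · (7/6) · (8/7) · (9/8) · … (40 factors total). The numerators and denominators telescope so the product is an integer; carrying out the multiplication exactly gives PP(5, 1, 8) = 1287.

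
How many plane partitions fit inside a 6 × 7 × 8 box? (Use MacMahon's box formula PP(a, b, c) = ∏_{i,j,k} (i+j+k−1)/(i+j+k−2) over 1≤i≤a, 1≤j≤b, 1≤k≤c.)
PP(6, 7, 8) = 19702998159210080

Evaluate the triple product over i = 1..6, j = 1..7, k = 1..8. The factors are (2/1) · (3/2) · (4/3) · (5/4) · (6/5) · (7/6) · (8/7) · (9/8) · … (336 factors total). The numerators and denominators telescope so the product is an integer; carrying out the multiplication exactly gives PP(6, 7, 8) = 19702998159210080.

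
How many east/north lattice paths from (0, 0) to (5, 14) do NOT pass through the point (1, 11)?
Number of paths = 11208

Total paths from (0, 0) to (5, 14): C(19, 5) = 11628. Paths through (1, 11): (paths (0, 0) → (1, 11)) × (paths (1, 11) → (5, 14)) = C(12, 1) · C(7, 4) = 12 · 35 = 420. Avoidance count = 11628 − 420 = 11208.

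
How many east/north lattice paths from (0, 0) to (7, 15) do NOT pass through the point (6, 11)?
Number of paths = 108664

Total paths from (0, 0) to (7, 15): C(22, 7) = 170544. Paths through (6, 11): (paths (0, 0) → (6, 11)) × (paths (6, 11) → (7, 15)) = C(17, 6) · C(5, 1) = 12376 · 5 = 61880. Avoidance count = 170544 − 61880 = 108664.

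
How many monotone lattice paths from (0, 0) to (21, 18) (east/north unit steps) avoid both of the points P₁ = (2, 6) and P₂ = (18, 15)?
Number of paths = 38808668890

Inclusion–exclusion. Total paths: C(39, 21) = 62359143990. Through P₁: C(8, 2)·C(31, 19) = 3951374700. Through P₂: C(33, 18)·C(6, 3) = 20743166400. Since P₁ is strictly southwest of P₂, a monotone path through both must visit P₁ then P₂; paths through both = C(8, 2)·C(25, 16)·C(6, 3) = 1144066000. Avoid both = 62359143990 − 3951374700 − 20743166400 + 1144066000 = 38808668890.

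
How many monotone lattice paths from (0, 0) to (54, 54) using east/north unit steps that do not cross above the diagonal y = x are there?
C_54 = 451959718027953471447609509424

These NE paths below the diagonal are counted by the Catalan number C_n = (1/(n + 1)) · C(2n, n). For n = 54: C_54 = (1/55) · C(108, 54) = 24857784491537440929618523018320/55 = 451959718027953471447609509424.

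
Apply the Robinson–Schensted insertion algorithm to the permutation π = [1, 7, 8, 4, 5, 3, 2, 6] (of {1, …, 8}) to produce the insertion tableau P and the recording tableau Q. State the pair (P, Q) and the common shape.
P = [1, 2, 5, 6] / [3, 8] / [4] / [7];  Q = [1, 2, 3, 8] / [4, 5] / [6] / [7];  common shape = (4, 2, 1, 1)

Row-insert the values π_1, π_2, … into P one at a time, bumping the leftmost entry strictly greater than the inserted value down to the next row. The recording tableau Q records, in position (i, j), the step at which that cell was added to P.
  Insert 1 (step 1): P = [1];  Q = [1]
  Insert 7 (step 2): P = [1, 7];  Q = [1, 2]
  Insert 8 (step 3): P = [1, 7, 8];  Q = [1, 2, 3]
  Insert 4 (step 4): P = [1, 4, 8] / [7];  Q = [1, 2, 3] / [4]
  Insert 5 (step 5): P = [1, 4, 5] / [7, 8];  Q = [1, 2, 3] / [4, 5]
  Insert 3 (step 6): P = [1, 3, 5] / [4, 8] / [7];  Q = [1, 2, 3] / [4, 5] / [6]
  Insert 2 (step 7): P = [1, 2, 5] / [3, 8] / [4] / [7];  Q = [1, 2, 3] / [4, 5] / [6] / [7]
  Insert 6 (step 8): P = [1, 2, 5, 6] / [3, 8] / [4] / [7];  Q = [1, 2, 3, 8] / [4, 5] / [6] / [7]
Final shape: (4, 2, 1, 1).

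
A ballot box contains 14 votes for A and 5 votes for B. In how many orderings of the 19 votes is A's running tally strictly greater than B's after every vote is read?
Strict-lead orderings = 5508

Total orderings of the 19 votes with 14 for A: C(19, 14) = 11628. By the Bertrand ballot formula (Cycle Lemma / reflection principle), the number of orderings in which A is strictly ahead of B throughout is (p − q)/(p + q) · C(p + q, p) = (14 − 5)/(14 + 5) · 11628 = 5508.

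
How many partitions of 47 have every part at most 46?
p(47, parts ≤ 46) = 124753

Use the recurrence p(n, m) = p(n, m−1) + p(n−m, m): either the largest part is < m (count p(n, m−1)) or the largest part is exactly m (remove one copy of m, count p(n−m, m)). With p(0, ·) = 1 this gives p(47, parts ≤ 46) = 124753. (By conjugating Young diagrams, this also counts partitions of 47 into at most 46 parts.)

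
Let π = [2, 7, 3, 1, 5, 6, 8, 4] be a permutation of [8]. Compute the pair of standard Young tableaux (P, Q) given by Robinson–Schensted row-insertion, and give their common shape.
P = [1, 3, 4, 6, 8] / [2, 5] / [7];  Q = [1, 2, 5, 6, 7] / [3, 8] / [4];  common shape = (5, 2, 1)

Row-insert the values π_1, π_2, … into P one at a time, bumping the leftmost entry strictly greater than the inserted value down to the next row. The recording tableau Q records, in position (i, j), the step at which that cell was added to P.
  Insert 2 (step 1): P = [2];  Q = [1]
  Insert 7 (step 2): P = [2, 7];  Q = [1, 2]
  Insert 3 (step 3): P = [2, 3] / [7];  Q = [1, 2] / [3]
  Insert 1 (step 4): P = [1, 3] / [2] / [7];  Q = [1, 2] / [3] / [4]
  Insert 5 (step 5): P = [1, 3, 5] / [2] / [7];  Q = [1, 2, 5] / [3] / [4]
  Insert 6 (step 6): P = [1, 3, 5, 6] / [2] / [7];  Q = [1, 2, 5, 6] / [3] / [4]
  Insert 8 (step 7): P = [1, 3, 5, 6, 8] / [2] / [7];  Q = [1, 2, 5, 6, 7] / [3] / [4]
  Insert 4 (step 8): P = [1, 3, 4, 6, 8] / [2, 5] / [7];  Q = [1, 2, 5, 6, 7] / [3, 8] / [4]
Final shape: (5, 2, 1).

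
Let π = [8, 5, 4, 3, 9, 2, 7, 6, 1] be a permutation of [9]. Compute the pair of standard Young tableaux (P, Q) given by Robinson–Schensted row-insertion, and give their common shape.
P = [1, 6] / [2, 7] / [3, 9] / [4] / [5] / [8];  Q = [1, 5] / [2, 7] / [3, 8] / [4] / [6] / [9];  common shape = (2, 2, 2, 1, 1, 1)

Row-insert the values π_1, π_2, … into P one at a time, bumping the leftmost entry strictly greater than the inserted value down to the next row. The recording tableau Q records, in position (i, j), the step at which that cell was added to P.
  Insert 8 (step 1): P = [8];  Q = [1]
  Insert 5 (step 2): P = [5] / [8];  Q = [1] / [2]
  Insert 4 (step 3): P = [4] / [5] / [8];  Q = [1] / [2] / [3]
  Insert 3 (step 4): P = [3] / [4] / [5] / [8];  Q = [1] / [2] / [3] / [4]
  Insert 9 (step 5): P = [3, 9] / [4] / [5] / [8];  Q = [1, 5] / [2] / [3] / [4]
  Insert 2 (step 6): P = [2, 9] / [3] / [4] / [5] / [8];  Q = [1, 5] / [2] / [3] / [4] / [6]
  Insert 7 (step 7): P = [2, 7] / [3, 9] / [4] / [5] / [8];  Q = [1, 5] / [2, 7] / [3] / [4] / [6]
  Insert 6 (step 8): P = [2, 6] / [3, 7] / [4, 9] / [5] / [8];  Q = [1, 5] / [2, 7] / [3, 8] / [4] / [6]
  Insert 1 (step 9): P = [1, 6] / [2, 7] / [3, 9] / [4] / [5] / [8];  Q = [1, 5] / [2, 7] / [3, 8] / [4] / [6] / [9]
Final shape: (2, 2, 2, 1, 1, 1).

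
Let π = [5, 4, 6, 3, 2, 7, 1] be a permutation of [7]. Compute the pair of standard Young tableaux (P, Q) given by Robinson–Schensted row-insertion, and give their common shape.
P = [1, 6, 7] / [2] / [3] / [4] / [5];  Q = [1, 3, 6] / [2] / [4] / [5] / [7];  common shape = (3, 1, 1, 1, 1)

Row-insert the values π_1, π_2, … into P one at a time, bumping the leftmost entry strictly greater than the inserted value down to the next row. The recording tableau Q records, in position (i, j), the step at which that cell was added to P.
  Insert 5 (step 1): P = [5];  Q = [1]
  Insert 4 (step 2): P = [4] / [5];  Q = [1] / [2]
  Insert 6 (step 3): P = [4, 6] / [5];  Q = [1, 3] / [2]
  Insert 3 (step 4): P = [3, 6] / [4] / [5];  Q = [1, 3] / [2] / [4]
  Insert 2 (step 5): P = [2, 6] / [3] / [4] / [5];  Q = [1, 3] / [2] / [4] / [5]
  Insert 7 (step 6): P = [2, 6, 7] / [3] / [4] / [5];  Q = [1, 3, 6] / [2] / [4] / [5]
  Insert 1 (step 7): P = [1, 6, 7] / [2] / [3] / [4] / [5];  Q = [1, 3, 6] / [2] / [4] / [5] / [7]
Final shape: (3, 1, 1, 1, 1).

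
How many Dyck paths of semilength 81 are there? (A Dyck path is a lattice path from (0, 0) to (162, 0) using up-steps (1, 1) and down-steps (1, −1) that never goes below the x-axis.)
C_81 = 4462290049988320482463241297506133183499654740

These Dyck paths are counted by the Catalan number C_n = (1/(n + 1)) · C(2n, n). For n = 81: C_81 = (1/82) · C(162, 81) = 365907784099042279561985786395502921046971688680/82 = 4462290049988320482463241297506133183499654740.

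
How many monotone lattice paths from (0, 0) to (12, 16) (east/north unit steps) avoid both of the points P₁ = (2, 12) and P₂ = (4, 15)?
Number of paths = 30303970

Inclusion–exclusion. Total paths: C(28, 12) = 30421755. Through P₁: C(14, 2)·C(14, 10) = 91091. Through P₂: C(19, 4)·C(9, 8) = 34884. Since P₁ is strictly southwest of P₂, a monotone path through both must visit P₁ then P₂; paths through both = C(14, 2)·C(5, 2)·C(9, 8) = 8190. Avoid both = 30421755 − 91091 − 34884 + 8190 = 30303970.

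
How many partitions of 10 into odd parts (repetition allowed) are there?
p_odd(10) = 10

Partitions of 10 using only odd parts 1, 3, 5, …: 9+1, 7+3, 7+1+1+1, 5+5, 5+3+1+1, 5+1+1+1+1+1, 3+3+3+1, 3+3+1+1+1+1, 3+1+1+1+1+1+1+1, 1+1+1+1+1+1+1+1+1+1. There are 10. (Euler: this equals q(10), the number of distinct-part partitions.)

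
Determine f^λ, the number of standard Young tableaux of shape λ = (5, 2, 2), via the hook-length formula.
# SYT of shape (5, 2, 2) = 120

Hook-length formula: f^λ = n! / Π hook(c), product over all cells c of the Young diagram. For λ = (5, 2, 2), n = 9 boxes. Hook lengths by row (left-to-right, top-to-bottom): [7, 6, 3, 2, 1]; [3, 2]; [2, 1]. Product of hooks = 3024. So f^λ = 9! / 3024 = 362880 / 3024 = 120.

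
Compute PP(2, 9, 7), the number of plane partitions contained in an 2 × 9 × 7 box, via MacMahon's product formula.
PP(2, 9, 7) = 27810640

Evaluate the triple product over i = 1..2, j = 1..9, k = 1..7. The factors are (2/1) · (3/2) · (4/3) · (5/4) · (6/5) · (7/6) · (8/7) · (3/2) · … (126 factors total). The numerators and denominators telescope so the product is an integer; carrying out the multiplication exactly gives PP(2, 9, 7) = 27810640.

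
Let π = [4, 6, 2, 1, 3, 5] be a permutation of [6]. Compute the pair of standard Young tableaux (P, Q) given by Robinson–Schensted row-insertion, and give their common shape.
P = [1, 3, 5] / [2, 6] / [4];  Q = [1, 2, 6] / [3, 5] / [4];  common shape = (3, 2, 1)

Row-insert the values π_1, π_2, … into P one at a time, bumping the leftmost entry strictly greater than the inserted value down to the next row. The recording tableau Q records, in position (i, j), the step at which that cell was added to P.
  Insert 4 (step 1): P = [4];  Q = [1]
  Insert 6 (step 2): P = [4, 6];  Q = [1, 2]
  Insert 2 (step 3): P = [2, 6] / [4];  Q = [1, 2] / [3]
  Insert 1 (step 4): P = [1, 6] / [2] / [4];  Q = [1, 2] / [3] / [4]
  Insert 3 (step 5): P = [1, 3] / [2, 6] / [4];  Q = [1, 2] / [3, 5] / [4]
  Insert 5 (step 6): P = [1, 3, 5] / [2, 6] / [4];  Q = [1, 2, 6] / [3, 5] / [4]
Final shape: (3, 2, 1).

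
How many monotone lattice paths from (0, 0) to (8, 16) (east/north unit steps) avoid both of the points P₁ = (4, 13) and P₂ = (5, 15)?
Number of paths = 618715

Inclusion–exclusion. Total paths: C(24, 8) = 735471. Through P₁: C(17, 4)·C(7, 4) = 83300. Through P₂: C(20, 5)·C(4, 3) = 62016. Since P₁ is strictly southwest of P₂, a monotone path through both must visit P₁ then P₂; paths through both = C(17, 4)·C(3, 1)·C(4, 3) = 28560. Avoid both = 735471 − 83300 − 62016 + 28560 = 618715.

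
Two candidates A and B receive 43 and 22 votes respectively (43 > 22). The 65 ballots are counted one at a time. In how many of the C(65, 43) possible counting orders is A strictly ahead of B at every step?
Strict-lead orderings = 39239451565302240

Total orderings of the 65 votes with 43 for A: C(65, 43) = 121455445321173600. By the Bertrand ballot formula (Cycle Lemma / reflection principle), the number of orderings in which A is strictly ahead of B throughout is (p − q)/(p + q) · C(p + q, p) = (43 − 22)/(43 + 22) · 121455445321173600 = 39239451565302240.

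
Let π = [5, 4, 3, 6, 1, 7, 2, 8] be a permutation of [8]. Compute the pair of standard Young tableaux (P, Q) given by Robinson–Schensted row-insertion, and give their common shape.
P = [1, 2, 7, 8] / [3, 6] / [4] / [5];  Q = [1, 4, 6, 8] / [2, 7] / [3] / [5];  common shape = (4, 2, 1, 1)

Row-insert the values π_1, π_2, … into P one at a time, bumping the leftmost entry strictly greater than the inserted value down to the next row. The recording tableau Q records, in position (i, j), the step at which that cell was added to P.
  Insert 5 (step 1): P = [5];  Q = [1]
  Insert 4 (step 2): P = [4] / [5];  Q = [1] / [2]
  Insert 3 (step 3): P = [3] / [4] / [5];  Q = [1] / [2] / [3]
  Insert 6 (step 4): P = [3, 6] / [4] / [5];  Q = [1, 4] / [2] / [3]
  Insert 1 (step 5): P = [1, 6] / [3] / [4] / [5];  Q = [1, 4] / [2] / [3] / [5]
  Insert 7 (step 6): P = [1, 6, 7] / [3] / [4] / [5];  Q = [1, 4, 6] / [2] / [3] / [5]
  Insert 2 (step 7): P = [1, 2, 7] / [3, 6] / [4] / [5];  Q = [1, 4, 6] / [2, 7] / [3] / [5]
  Insert 8 (step 8): P = [1, 2, 7, 8] / [3, 6] / [4] / [5];  Q = [1, 4, 6, 8] / [2, 7] / [3] / [5]
Final shape: (4, 2, 1, 1).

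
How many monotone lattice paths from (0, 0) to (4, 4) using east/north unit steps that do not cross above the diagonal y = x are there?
C_4 = 14

These NE paths below the diagonal are counted by the Catalan number C_n = (1/(n + 1)) · C(2n, n). For n = 4: C_4 = (1/5) · C(8, 4) = 70/5 = 14.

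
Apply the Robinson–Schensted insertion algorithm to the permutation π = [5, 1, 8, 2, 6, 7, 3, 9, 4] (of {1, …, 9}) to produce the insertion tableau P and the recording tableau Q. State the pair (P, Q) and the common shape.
P = [1, 2, 3, 4, 9] / [5, 6, 7] / [8];  Q = [1, 3, 5, 6, 8] / [2, 4, 9] / [7];  common shape = (5, 3, 1)

Row-insert the values π_1, π_2, … into P one at a time, bumping the leftmost entry strictly greater than the inserted value down to the next row. The recording tableau Q records, in position (i, j), the step at which that cell was added to P.
  Insert 5 (step 1): P = [5];  Q = [1]
  Insert 1 (step 2): P = [1] / [5];  Q = [1] / [2]
  Insert 8 (step 3): P = [1, 8] / [5];  Q = [1, 3] / [2]
  Insert 2 (step 4): P = [1, 2] / [5, 8];  Q = [1, 3] / [2, 4]
  Insert 6 (step 5): P = [1, 2, 6] / [5, 8];  Q = [1, 3, 5] / [2, 4]
  Insert 7 (step 6): P = [1, 2, 6, 7] / [5, 8];  Q = [1, 3, 5, 6] / [2, 4]
  Insert 3 (step 7): P = [1, 2, 3, 7] / [5, 6] / [8];  Q = [1, 3, 5, 6] / [2, 4] / [7]
  Insert 9 (step 8): P = [1, 2, 3, 7, 9] / [5, 6] / [8];  Q = [1, 3, 5, 6, 8] / [2, 4] / [7]
  Insert 4 (step 9): P = [1, 2, 3, 4, 9] / [5, 6, 7] / [8];  Q = [1, 3, 5, 6, 8] / [2, 4, 9] / [7]
Final shape: (5, 3, 1).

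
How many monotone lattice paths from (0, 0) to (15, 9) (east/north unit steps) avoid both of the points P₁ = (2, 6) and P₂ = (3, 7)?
Number of paths = 1286000

Inclusion–exclusion. Total paths: C(24, 15) = 1307504. Through P₁: C(8, 2)·C(16, 13) = 15680. Through P₂: C(10, 3)·C(14, 12) = 10920. Since P₁ is strictly southwest of P₂, a monotone path through both must visit P₁ then P₂; paths through both = C(8, 2)·C(2, 1)·C(14, 12) = 5096. Avoid both = 1307504 − 15680 − 10920 + 5096 = 1286000.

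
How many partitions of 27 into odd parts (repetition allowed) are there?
p_odd(27) = 192

Enumerate partitions using only odd parts via the recurrence o(n, m) = o(n, m−2) + o(n−m, m) over odd m, starting from the largest odd part ≤ n. This gives p_odd(27) = 192. (Euler's theorem: equals the count of distinct-part partitions.)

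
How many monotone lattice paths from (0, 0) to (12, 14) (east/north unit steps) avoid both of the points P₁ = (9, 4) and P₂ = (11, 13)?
Number of paths = 4539572

Inclusion–exclusion. Total paths: C(26, 12) = 9657700. Through P₁: C(13, 9)·C(13, 3) = 204490. Through P₂: C(24, 11)·C(2, 1) = 4992288. Since P₁ is strictly southwest of P₂, a monotone path through both must visit P₁ then P₂; paths through both = C(13, 9)·C(11, 2)·C(2, 1) = 78650. Avoid both = 9657700 − 204490 − 4992288 + 78650 = 4539572.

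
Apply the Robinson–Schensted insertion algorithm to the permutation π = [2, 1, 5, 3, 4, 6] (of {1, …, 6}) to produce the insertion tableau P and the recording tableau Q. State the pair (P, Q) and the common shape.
P = [1, 3, 4, 6] / [2, 5];  Q = [1, 3, 5, 6] / [2, 4];  common shape = (4, 2)

Row-insert the values π_1, π_2, … into P one at a time, bumping the leftmost entry strictly greater than the inserted value down to the next row. The recording tableau Q records, in position (i, j), the step at which that cell was added to P.
  Insert 2 (step 1): P = [2];  Q = [1]
  Insert 1 (step 2): P = [1] / [2];  Q = [1] / [2]
  Insert 5 (step 3): P = [1, 5] / [2];  Q = [1, 3] / [2]
  Insert 3 (step 4): P = [1, 3] / [2, 5];  Q = [1, 3] / [2, 4]
  Insert 4 (step 5): P = [1, 3, 4] / [2, 5];  Q = [1, 3, 5] / [2, 4]
  Insert 6 (step 6): P = [1, 3, 4, 6] / [2, 5];  Q = [1, 3, 5, 6] / [2, 4]
Final shape: (4, 2).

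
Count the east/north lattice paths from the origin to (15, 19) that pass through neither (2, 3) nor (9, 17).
Number of paths = 1122399370

Inclusion–exclusion. Total paths: C(34, 15) = 1855967520. Through P₁: C(5, 2)·C(29, 13) = 678639150. Through P₂: C(26, 9)·C(8, 6) = 87487400. Since P₁ is strictly southwest of P₂, a monotone path through both must visit P₁ then P₂; paths through both = C(5, 2)·C(21, 7)·C(8, 6) = 32558400. Avoid both = 1855967520 − 678639150 − 87487400 + 32558400 = 1122399370.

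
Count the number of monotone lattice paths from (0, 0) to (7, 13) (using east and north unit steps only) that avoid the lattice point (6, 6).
Number of paths = 70128

Total paths from (0, 0) to (7, 13): C(20, 7) = 77520. Paths through (6, 6): (paths (0, 0) → (6, 6)) × (paths (6, 6) → (7, 13)) = C(12, 6) · C(8, 1) = 924 · 8 = 7392. Avoidance count = 77520 − 7392 = 70128.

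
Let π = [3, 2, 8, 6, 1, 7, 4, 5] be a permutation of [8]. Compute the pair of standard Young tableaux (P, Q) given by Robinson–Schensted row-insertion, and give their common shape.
P = [1, 4, 5] / [2, 6, 7] / [3, 8];  Q = [1, 3, 6] / [2, 4, 8] / [5, 7];  common shape = (3, 3, 2)

Row-insert the values π_1, π_2, … into P one at a time, bumping the leftmost entry strictly greater than the inserted value down to the next row. The recording tableau Q records, in position (i, j), the step at which that cell was added to P.
  Insert 3 (step 1): P = [3];  Q = [1]
  Insert 2 (step 2): P = [2] / [3];  Q = [1] / [2]
  Insert 8 (step 3): P = [2, 8] / [3];  Q = [1, 3] / [2]
  Insert 6 (step 4): P = [2, 6] / [3, 8];  Q = [1, 3] / [2, 4]
  Insert 1 (step 5): P = [1, 6] / [2, 8] / [3];  Q = [1, 3] / [2, 4] / [5]
  Insert 7 (step 6): P = [1, 6, 7] / [2, 8] / [3];  Q = [1, 3, 6] / [2, 4] / [5]
  Insert 4 (step 7): P = [1, 4, 7] / [2, 6] / [3, 8];  Q = [1, 3, 6] / [2, 4] / [5, 7]
  Insert 5 (step 8): P = [1, 4, 5] / [2, 6, 7] / [3, 8];  Q = [1, 3, 6] / [2, 4, 8] / [5, 7]
Final shape: (3, 3, 2).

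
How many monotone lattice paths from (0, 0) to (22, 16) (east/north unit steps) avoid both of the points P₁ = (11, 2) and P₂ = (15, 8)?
Number of paths = 18842531940

Inclusion–exclusion. Total paths: C(38, 22) = 22239974430. Through P₁: C(13, 11)·C(25, 11) = 347677200. Through P₂: C(23, 15)·C(15, 7) = 3155170590. Since P₁ is strictly southwest of P₂, a monotone path through both must visit P₁ then P₂; paths through both = C(13, 11)·C(10, 4)·C(15, 7) = 105405300. Avoid both = 22239974430 − 347677200 − 3155170590 + 105405300 = 18842531940.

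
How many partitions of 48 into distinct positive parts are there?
q(48) = 2910

A partition into distinct parts is a strictly decreasing sequence summing to n. The recurrence d(n, m) = d(n, m−1) + d(n−m, m−1) (use part m at most once) with q(n) = d(n, n) gives q(48) = 2910. (Euler's theorem: # distinct-part partitions = # odd-part partitions.)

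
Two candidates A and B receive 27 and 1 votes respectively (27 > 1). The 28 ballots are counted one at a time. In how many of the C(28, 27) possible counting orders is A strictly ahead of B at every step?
Strict-lead orderings = 26

Total orderings of the 28 votes with 27 for A: C(28, 27) = 28. By the Bertrand ballot formula (Cycle Lemma / reflection principle), the number of orderings in which A is strictly ahead of B throughout is (p − q)/(p + q) · C(p + q, p) = (27 − 1)/(27 + 1) · 28 = 26.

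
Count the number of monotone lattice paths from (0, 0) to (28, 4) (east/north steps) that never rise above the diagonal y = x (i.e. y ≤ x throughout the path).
Number of paths = 31000

By the reflection principle (André's argument), the number of monotone paths to (28, 4) with n ≤ m that never go above y = x is C(32, 28) − C(32, 29) = 35960 − 4960 = 31000.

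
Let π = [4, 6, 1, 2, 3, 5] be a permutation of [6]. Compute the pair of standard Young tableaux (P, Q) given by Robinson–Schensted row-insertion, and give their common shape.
P = [1, 2, 3, 5] / [4, 6];  Q = [1, 2, 5, 6] / [3, 4];  common shape = (4, 2)

Row-insert the values π_1, π_2, … into P one at a time, bumping the leftmost entry strictly greater than the inserted value down to the next row. The recording tableau Q records, in position (i, j), the step at which that cell was added to P.
  Insert 4 (step 1): P = [4];  Q = [1]
  Insert 6 (step 2): P = [4, 6];  Q = [1, 2]
  Insert 1 (step 3): P = [1, 6] / [4];  Q = [1, 2] / [3]
  Insert 2 (step 4): P = [1, 2] / [4, 6];  Q = [1, 2] / [3, 4]
  Insert 3 (step 5): P = [1, 2, 3] / [4, 6];  Q = [1, 2, 5] / [3, 4]
  Insert 5 (step 6): P = [1, 2, 3, 5] / [4, 6];  Q = [1, 2, 5, 6] / [3, 4]
Final shape: (4, 2).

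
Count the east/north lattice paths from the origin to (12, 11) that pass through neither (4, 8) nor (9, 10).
Number of paths = 942471

Inclusion–exclusion. Total paths: C(23, 12) = 1352078. Through P₁: C(12, 4)·C(11, 8) = 81675. Through P₂: C(19, 9)·C(4, 3) = 369512. Since P₁ is strictly southwest of P₂, a monotone path through both must visit P₁ then P₂; paths through both = C(12, 4)·C(7, 5)·C(4, 3) = 41580. Avoid both = 1352078 − 81675 − 369512 + 41580 = 942471.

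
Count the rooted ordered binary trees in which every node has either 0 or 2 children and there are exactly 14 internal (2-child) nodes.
C_14 = 2674440

These full binary trees are counted by the Catalan number C_n = (1/(n + 1)) · C(2n, n). For n = 14: C_14 = (1/15) · C(28, 14) = 40116600/15 = 2674440.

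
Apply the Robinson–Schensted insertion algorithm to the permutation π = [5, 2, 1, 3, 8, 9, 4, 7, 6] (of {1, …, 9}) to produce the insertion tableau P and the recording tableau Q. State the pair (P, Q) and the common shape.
P = [1, 3, 4, 6] / [2, 7, 9] / [5, 8];  Q = [1, 4, 5, 6] / [2, 7, 8] / [3, 9];  common shape = (4, 3, 2)

Row-insert the values π_1, π_2, … into P one at a time, bumping the leftmost entry strictly greater than the inserted value down to the next row. The recording tableau Q records, in position (i, j), the step at which that cell was added to P.
  Insert 5 (step 1): P = [5];  Q = [1]
  Insert 2 (step 2): P = [2] / [5];  Q = [1] / [2]
  Insert 1 (step 3): P = [1] / [2] / [5];  Q = [1] / [2] / [3]
  Insert 3 (step 4): P = [1, 3] / [2] / [5];  Q = [1, 4] / [2] / [3]
  Insert 8 (step 5): P = [1, 3, 8] / [2] / [5];  Q = [1, 4, 5] / [2] / [3]
  Insert 9 (step 6): P = [1, 3, 8, 9] / [2] / [5];  Q = [1, 4, 5, 6] / [2] / [3]
  Insert 4 (step 7): P = [1, 3, 4, 9] / [2, 8] / [5];  Q = [1, 4, 5, 6] / [2, 7] / [3]
  Insert 7 (step 8): P = [1, 3, 4, 7] / [2, 8, 9] / [5];  Q = [1, 4, 5, 6] / [2, 7, 8] / [3]
  Insert 6 (step 9): P = [1, 3, 4, 6] / [2, 7, 9] / [5, 8];  Q = [1, 4, 5, 6] / [2, 7, 8] / [3, 9]
Final shape: (4, 3, 2).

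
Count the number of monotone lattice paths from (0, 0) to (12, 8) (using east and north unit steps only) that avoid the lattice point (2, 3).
Number of paths = 95940

Total paths from (0, 0) to (12, 8): C(20, 12) = 125970. Paths through (2, 3): (paths (0, 0) → (2, 3)) × (paths (2, 3) → (12, 8)) = C(5, 2) · C(15, 10) = 10 · 3003 = 30030. Avoidance count = 125970 − 30030 = 95940.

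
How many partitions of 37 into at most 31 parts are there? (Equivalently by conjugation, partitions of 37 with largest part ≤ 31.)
p(37, parts ≤ 31) = 21618

Use the recurrence p(n, m) = p(n, m−1) + p(n−m, m): either the largest part is < m (count p(n, m−1)) or the largest part is exactly m (remove one copy of m, count p(n−m, m)). With p(0, ·) = 1 this gives p(37, parts ≤ 31) = 21618. (By conjugating Young diagrams, this also counts partitions of 37 into at most 31 parts.)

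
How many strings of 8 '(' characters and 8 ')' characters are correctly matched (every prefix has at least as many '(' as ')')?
C_8 = 1430

These balanced parentheses are counted by the Catalan number C_n = (1/(n + 1)) · C(2n, n). For n = 8: C_8 = (1/9) · C(16, 8) = 12870/9 = 1430.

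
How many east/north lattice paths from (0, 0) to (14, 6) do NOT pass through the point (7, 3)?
Number of paths = 24360

Total paths from (0, 0) to (14, 6): C(20, 14) = 38760. Paths through (7, 3): (paths (0, 0) → (7, 3)) × (paths (7, 3) → (14, 6)) = C(10, 7) · C(10, 7) = 120 · 120 = 14400. Avoidance count = 38760 − 14400 = 24360.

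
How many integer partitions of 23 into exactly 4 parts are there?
p(23, 4 parts) = 94

Partitions of n into exactly k parts are in bijection with partitions of n − k into at most k parts (subtract 1 from each part). So p(23, exactly 4) = p(19, parts ≤ 4). Computing via the recurrence p(m, j) = p(m, j−1) + p(m−j, j) gives 94.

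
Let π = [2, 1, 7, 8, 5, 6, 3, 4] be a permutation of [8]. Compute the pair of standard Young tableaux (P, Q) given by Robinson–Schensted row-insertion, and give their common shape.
P = [1, 3, 4] / [2, 5, 6] / [7, 8];  Q = [1, 3, 4] / [2, 5, 6] / [7, 8];  common shape = (3, 3, 2)

Row-insert the values π_1, π_2, … into P one at a time, bumping the leftmost entry strictly greater than the inserted value down to the next row. The recording tableau Q records, in position (i, j), the step at which that cell was added to P.
  Insert 2 (step 1): P = [2];  Q = [1]
  Insert 1 (step 2): P = [1] / [2];  Q = [1] / [2]
  Insert 7 (step 3): P = [1, 7] / [2];  Q = [1, 3] / [2]
  Insert 8 (step 4): P = [1, 7, 8] / [2];  Q = [1, 3, 4] / [2]
  Insert 5 (step 5): P = [1, 5, 8] / [2, 7];  Q = [1, 3, 4] / [2, 5]
  Insert 6 (step 6): P = [1, 5, 6] / [2, 7, 8];  Q = [1, 3, 4] / [2, 5, 6]
  Insert 3 (step 7): P = [1, 3, 6] / [2, 5, 8] / [7];  Q = [1, 3, 4] / [2, 5, 6] / [7]
  Insert 4 (step 8): P = [1, 3, 4] / [2, 5, 6] / [7, 8];  Q = [1, 3, 4] / [2, 5, 6] / [7, 8]
Final shape: (3, 3, 2).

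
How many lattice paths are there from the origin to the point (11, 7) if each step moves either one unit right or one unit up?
Number of paths = 31824

A monotone lattice path from (0, 0) to (11, 7) consists of 11 east steps and 7 north steps in some order, so it is determined by which 11 of the 18 steps are east. The count is C(18, 11) = 31824.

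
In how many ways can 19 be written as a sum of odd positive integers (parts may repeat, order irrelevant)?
p_odd(19) = 54

Enumerate partitions using only odd parts via the recurrence o(n, m) = o(n, m−2) + o(n−m, m) over odd m, starting from the largest odd part ≤ n. This gives p_odd(19) = 54. (Euler's theorem: equals the count of distinct-part partitions.)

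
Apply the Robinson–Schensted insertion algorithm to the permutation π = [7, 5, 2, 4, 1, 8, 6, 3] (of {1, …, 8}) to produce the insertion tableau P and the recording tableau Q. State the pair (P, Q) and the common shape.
P = [1, 3, 6] / [2, 4] / [5, 8] / [7];  Q = [1, 4, 6] / [2, 7] / [3, 8] / [5];  common shape = (3, 2, 2, 1)

Row-insert the values π_1, π_2, … into P one at a time, bumping the leftmost entry strictly greater than the inserted value down to the next row. The recording tableau Q records, in position (i, j), the step at which that cell was added to P.
  Insert 7 (step 1): P = [7];  Q = [1]
  Insert 5 (step 2): P = [5] / [7];  Q = [1] / [2]
  Insert 2 (step 3): P = [2] / [5] / [7];  Q = [1] / [2] / [3]
  Insert 4 (step 4): P = [2, 4] / [5] / [7];  Q = [1, 4] / [2] / [3]
  Insert 1 (step 5): P = [1, 4] / [2] / [5] / [7];  Q = [1, 4] / [2] / [3] / [5]
  Insert 8 (step 6): P = [1, 4, 8] / [2] / [5] / [7];  Q = [1, 4, 6] / [2] / [3] / [5]
  Insert 6 (step 7): P = [1, 4, 6] / [2, 8] / [5] / [7];  Q = [1, 4, 6] / [2, 7] / [3] / [5]
  Insert 3 (step 8): P = [1, 3, 6] / [2, 4] / [5, 8] / [7];  Q = [1, 4, 6] / [2, 7] / [3, 8] / [5]
Final shape: (3, 2, 2, 1).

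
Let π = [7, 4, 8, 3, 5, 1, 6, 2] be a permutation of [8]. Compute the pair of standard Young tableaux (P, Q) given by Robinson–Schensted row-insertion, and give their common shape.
P = [1, 2, 6] / [3, 5] / [4, 8] / [7];  Q = [1, 3, 7] / [2, 5] / [4, 8] / [6];  common shape = (3, 2, 2, 1)

Row-insert the values π_1, π_2, … into P one at a time, bumping the leftmost entry strictly greater than the inserted value down to the next row. The recording tableau Q records, in position (i, j), the step at which that cell was added to P.
  Insert 7 (step 1): P = [7];  Q = [1]
  Insert 4 (step 2): P = [4] / [7];  Q = [1] / [2]
  Insert 8 (step 3): P = [4, 8] / [7];  Q = [1, 3] / [2]
  Insert 3 (step 4): P = [3, 8] / [4] / [7];  Q = [1, 3] / [2] / [4]
  Insert 5 (step 5): P = [3, 5] / [4, 8] / [7];  Q = [1, 3] / [2, 5] / [4]
  Insert 1 (step 6): P = [1, 5] / [3, 8] / [4] / [7];  Q = [1, 3] / [2, 5] / [4] / [6]
  Insert 6 (step 7): P = [1, 5, 6] / [3, 8] / [4] / [7];  Q = [1, 3, 7] / [2, 5] / [4] / [6]
  Insert 2 (step 8): P = [1, 2, 6] / [3, 5] / [4, 8] / [7];  Q = [1, 3, 7] / [2, 5] / [4, 8] / [6]
Final shape: (3, 2, 2, 1).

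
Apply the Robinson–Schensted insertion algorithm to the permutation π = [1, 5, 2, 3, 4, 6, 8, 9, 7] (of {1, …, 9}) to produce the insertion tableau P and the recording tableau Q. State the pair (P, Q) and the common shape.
P = [1, 2, 3, 4, 6, 7, 9] / [5, 8];  Q = [1, 2, 4, 5, 6, 7, 8] / [3, 9];  common shape = (7, 2)

Row-insert the values π_1, π_2, … into P one at a time, bumping the leftmost entry strictly greater than the inserted value down to the next row. The recording tableau Q records, in position (i, j), the step at which that cell was added to P.
  Insert 1 (step 1): P = [1];  Q = [1]
  Insert 5 (step 2): P = [1, 5];  Q = [1, 2]
  Insert 2 (step 3): P = [1, 2] / [5];  Q = [1, 2] / [3]
  Insert 3 (step 4): P = [1, 2, 3] / [5];  Q = [1, 2, 4] / [3]
  Insert 4 (step 5): P = [1, 2, 3, 4] / [5];  Q = [1, 2, 4, 5] / [3]
  Insert 6 (step 6): P = [1, 2, 3, 4, 6] / [5];  Q = [1, 2, 4, 5, 6] / [3]
  Insert 8 (step 7): P = [1, 2, 3, 4, 6, 8] / [5];  Q = [1, 2, 4, 5, 6, 7] / [3]
  Insert 9 (step 8): P = [1, 2, 3, 4, 6, 8, 9] / [5];  Q = [1, 2, 4, 5, 6, 7, 8] / [3]
  Insert 7 (step 9): P = [1, 2, 3, 4, 6, 7, 9] / [5, 8];  Q = [1, 2, 4, 5, 6, 7, 8] / [3, 9]
Final shape: (7, 2).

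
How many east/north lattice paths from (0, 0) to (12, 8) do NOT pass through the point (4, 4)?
Number of paths = 91320

Total paths from (0, 0) to (12, 8): C(20, 12) = 125970. Paths through (4, 4): (paths (0, 0) → (4, 4)) × (paths (4, 4) → (12, 8)) = C(8, 4) · C(12, 8) = 70 · 495 = 34650. Avoidance count = 125970 − 34650 = 91320.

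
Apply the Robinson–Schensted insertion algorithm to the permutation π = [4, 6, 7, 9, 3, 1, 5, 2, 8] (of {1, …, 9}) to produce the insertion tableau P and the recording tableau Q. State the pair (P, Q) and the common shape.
P = [1, 2, 7, 8] / [3, 5, 9] / [4, 6];  Q = [1, 2, 3, 4] / [5, 7, 9] / [6, 8];  common shape = (4, 3, 2)

Row-insert the values π_1, π_2, … into P one at a time, bumping the leftmost entry strictly greater than the inserted value down to the next row. The recording tableau Q records, in position (i, j), the step at which that cell was added to P.
  Insert 4 (step 1): P = [4];  Q = [1]
  Insert 6 (step 2): P = [4, 6];  Q = [1, 2]
  Insert 7 (step 3): P = [4, 6, 7];  Q = [1, 2, 3]
  Insert 9 (step 4): P = [4, 6, 7, 9];  Q = [1, 2, 3, 4]
  Insert 3 (step 5): P = [3, 6, 7, 9] / [4];  Q = [1, 2, 3, 4] / [5]
  Insert 1 (step 6): P = [1, 6, 7, 9] / [3] / [4];  Q = [1, 2, 3, 4] / [5] / [6]
  Insert 5 (step 7): P = [1, 5, 7, 9] / [3, 6] / [4];  Q = [1, 2, 3, 4] / [5, 7] / [6]
  Insert 2 (step 8): P = [1, 2, 7, 9] / [3, 5] / [4, 6];  Q = [1, 2, 3, 4] / [5, 7] / [6, 8]
  Insert 8 (step 9): P = [1, 2, 7, 8] / [3, 5, 9] / [4, 6];  Q = [1, 2, 3, 4] / [5, 7, 9] / [6, 8]
Final shape: (4, 3, 2).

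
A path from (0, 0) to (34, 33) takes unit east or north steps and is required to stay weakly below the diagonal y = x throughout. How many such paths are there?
Number of paths = 812944042149730764

By the reflection principle (André's argument), the number of monotone paths to (34, 33) with n ≤ m that never go above y = x is C(67, 34) − C(67, 35) = 14226520737620288370 − 13413576695470557606 = 812944042149730764.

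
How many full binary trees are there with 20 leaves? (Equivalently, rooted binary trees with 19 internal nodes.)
C_19 = 1767263190

These full binary trees are counted by the Catalan number C_n = (1/(n + 1)) · C(2n, n). For n = 19: C_19 = (1/20) · C(38, 19) = 35345263800/20 = 1767263190.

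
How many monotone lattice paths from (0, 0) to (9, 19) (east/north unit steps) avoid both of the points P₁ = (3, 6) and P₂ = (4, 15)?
Number of paths = 4245276

Inclusion–exclusion. Total paths: C(28, 9) = 6906900. Through P₁: C(9, 3)·C(19, 6) = 2279088. Through P₂: C(19, 4)·C(9, 5) = 488376. Since P₁ is strictly southwest of P₂, a monotone path through both must visit P₁ then P₂; paths through both = C(9, 3)·C(10, 1)·C(9, 5) = 105840. Avoid both = 6906900 − 2279088 − 488376 + 105840 = 4245276.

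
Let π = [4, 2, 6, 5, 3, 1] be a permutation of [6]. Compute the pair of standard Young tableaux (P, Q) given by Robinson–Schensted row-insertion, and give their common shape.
P = [1, 3] / [2, 5] / [4] / [6];  Q = [1, 3] / [2, 4] / [5] / [6];  common shape = (2, 2, 1, 1)

Row-insert the values π_1, π_2, … into P one at a time, bumping the leftmost entry strictly greater than the inserted value down to the next row. The recording tableau Q records, in position (i, j), the step at which that cell was added to P.
  Insert 4 (step 1): P = [4];  Q = [1]
  Insert 2 (step 2): P = [2] / [4];  Q = [1] / [2]
  Insert 6 (step 3): P = [2, 6] / [4];  Q = [1, 3] / [2]
  Insert 5 (step 4): P = [2, 5] / [4, 6];  Q = [1, 3] / [2, 4]
  Insert 3 (step 5): P = [2, 3] / [4, 5] / [6];  Q = [1, 3] / [2, 4] / [5]
  Insert 1 (step 6): P = [1, 3] / [2, 5] / [4] / [6];  Q = [1, 3] / [2, 4] / [5] / [6]
Final shape: (2, 2, 1, 1).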